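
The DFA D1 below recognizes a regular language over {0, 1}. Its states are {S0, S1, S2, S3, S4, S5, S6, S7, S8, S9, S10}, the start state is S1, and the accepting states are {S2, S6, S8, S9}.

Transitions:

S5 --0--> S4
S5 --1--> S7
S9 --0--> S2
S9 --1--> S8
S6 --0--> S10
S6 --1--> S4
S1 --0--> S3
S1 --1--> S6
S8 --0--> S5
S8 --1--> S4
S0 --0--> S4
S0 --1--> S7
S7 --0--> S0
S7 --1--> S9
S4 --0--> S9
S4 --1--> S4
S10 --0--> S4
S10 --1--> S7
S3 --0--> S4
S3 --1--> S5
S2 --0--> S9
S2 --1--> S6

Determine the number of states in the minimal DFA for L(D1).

Every state is reachable, so we keep all 11.
Start with accepting vs non-accepting: {S2,S6,S8,S9} | {S0,S1,S3,S4,S5,S7,S10}.
Split {S2,S6,S8,S9} by δ(·,0) → {S2,S9} and {S6,S8}.
Refine {S0,S1,S3,S4,S5,S7,S10} on symbol 0: members go to different blocks, giving {S0,S1,S3,S5,S7,S10} and {S4}.
Split {S0,S1,S3,S5,S7,S10} by δ(·,0) → {S0,S3,S5,S10} and {S1,S7}.
On input 1, block {S0,S3,S5,S10} splits into {S0,S5,S10} and {S3}.
Split {S1,S7} by δ(·,0) → {S1} and {S7}.
No further refinement is possible. Final partition (7 blocks): {S2,S9} | {S0,S5,S10} | {S6,S8} | {S4} | {S1} | {S3} | {S7}.

7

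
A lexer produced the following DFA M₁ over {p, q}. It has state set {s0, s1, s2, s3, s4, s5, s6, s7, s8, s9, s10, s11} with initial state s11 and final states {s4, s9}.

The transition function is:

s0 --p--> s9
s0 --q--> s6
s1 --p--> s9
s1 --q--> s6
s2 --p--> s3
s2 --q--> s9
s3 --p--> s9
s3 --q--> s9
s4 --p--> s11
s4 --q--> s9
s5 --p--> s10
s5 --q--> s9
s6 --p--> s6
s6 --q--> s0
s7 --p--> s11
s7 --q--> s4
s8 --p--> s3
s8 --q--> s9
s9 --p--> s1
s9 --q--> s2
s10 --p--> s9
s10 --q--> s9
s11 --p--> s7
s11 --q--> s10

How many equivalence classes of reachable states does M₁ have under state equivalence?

8

First remove the unreachable states {s5,s8}; 10 states remain.
P0 = {s4,s9} | {s0,s1,s2,s3,s6,s7,s10,s11}.
On input q, block {s4,s9} splits into {s4} and {s9}.
Split {s0,s1,s2,s3,s6,s7,s10,s11} by δ(·,p) → {s0,s1,s3,s10} and {s2,s6,s7,s11}.
Refine {s0,s1,s3,s10} on symbol q: members go to different blocks, giving {s0,s1} and {s3,s10}.
Refine {s2,s6,s7,s11} on symbol p: members go to different blocks, giving {s6,s7,s11} and {s2}.
On input q, block {s6,s7,s11} splits into {s6} and {s7} and {s11}.
No further refinement is possible. Final partition (8 blocks): {s4} | {s0,s1} | {s9} | {s6} | {s3,s10} | {s2} | {s7} | {s11}.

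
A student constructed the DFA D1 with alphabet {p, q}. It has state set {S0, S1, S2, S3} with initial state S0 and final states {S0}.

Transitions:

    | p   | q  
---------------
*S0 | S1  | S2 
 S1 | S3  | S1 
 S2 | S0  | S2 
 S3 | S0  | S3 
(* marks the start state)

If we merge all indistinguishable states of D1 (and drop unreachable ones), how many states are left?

3

Every state is reachable, so we keep all 4.
Start with accepting vs non-accepting: {S0} | {S1,S2,S3}.
Split {S1,S2,S3} by δ(·,p) → {S2,S3} and {S1}.
The partition is now stable with 3 blocks: {S0} | {S2,S3} | {S1}.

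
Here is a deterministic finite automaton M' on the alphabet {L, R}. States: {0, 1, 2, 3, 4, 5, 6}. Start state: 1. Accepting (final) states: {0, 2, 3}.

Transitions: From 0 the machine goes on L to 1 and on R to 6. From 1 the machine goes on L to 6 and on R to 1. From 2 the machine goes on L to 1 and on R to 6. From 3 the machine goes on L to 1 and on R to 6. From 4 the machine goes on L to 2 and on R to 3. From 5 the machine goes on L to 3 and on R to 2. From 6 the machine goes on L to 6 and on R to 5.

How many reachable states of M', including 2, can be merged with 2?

Reachable states from the start: {1,2,3,5,6}. Unreachable: {0,4} — drop them.
Start with accepting vs non-accepting: {2,3} | {1,5,6}.
On input L, block {1,5,6} splits into {1,6} and {5}.
Refine {1,6} on symbol R: members go to different blocks, giving {1} and {6}.
No further refinement is possible. Final partition (4 blocks): {2,3} | {1} | {5} | {6}.
State 2 belongs to the block {2,3}, which has 2 states.

2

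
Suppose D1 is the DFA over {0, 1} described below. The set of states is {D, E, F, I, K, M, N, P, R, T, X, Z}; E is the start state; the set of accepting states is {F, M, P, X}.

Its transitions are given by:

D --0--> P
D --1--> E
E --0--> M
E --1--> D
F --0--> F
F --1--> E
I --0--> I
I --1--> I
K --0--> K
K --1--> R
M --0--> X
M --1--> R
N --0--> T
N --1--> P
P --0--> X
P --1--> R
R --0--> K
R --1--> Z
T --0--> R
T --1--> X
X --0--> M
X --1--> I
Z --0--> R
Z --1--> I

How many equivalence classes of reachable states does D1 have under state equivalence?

3

States {F,N,T} cannot be reached from the start state, so discard them.
Initial partition by acceptance: {M,P,X} | {D,E,I,K,R,Z}.
Refine {D,E,I,K,R,Z} on symbol 0: members go to different blocks, giving {I,K,R,Z} and {D,E}.
Stable partition: {M,P,X} | {I,K,R,Z} | {D,E} — 3 equivalence classes.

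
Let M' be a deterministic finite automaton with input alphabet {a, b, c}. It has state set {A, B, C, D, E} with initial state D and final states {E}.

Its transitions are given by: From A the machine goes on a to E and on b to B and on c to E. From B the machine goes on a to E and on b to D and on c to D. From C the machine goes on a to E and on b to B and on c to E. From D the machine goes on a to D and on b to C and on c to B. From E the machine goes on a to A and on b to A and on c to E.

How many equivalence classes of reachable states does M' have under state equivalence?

4

Initial partition by acceptance: {E} | {A,B,C,D}.
Refine {A,B,C,D} on symbol a: members go to different blocks, giving {A,B,C} and {D}.
On input b, block {A,B,C} splits into {A,C} and {B}.
Stable partition: {E} | {A,C} | {D} | {B} — 4 equivalence classes.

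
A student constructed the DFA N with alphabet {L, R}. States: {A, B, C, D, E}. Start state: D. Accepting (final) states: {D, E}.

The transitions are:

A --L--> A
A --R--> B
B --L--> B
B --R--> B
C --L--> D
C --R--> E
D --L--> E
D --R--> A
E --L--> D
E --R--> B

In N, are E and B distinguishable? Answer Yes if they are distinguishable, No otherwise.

Reachable states from the start: {A,B,D,E}. Unreachable: {C} — drop them.
P0 = {D,E} | {A,B}.
No further refinement is possible. Final partition (2 blocks): {D,E} | {A,B}.
E and B end up in different blocks, so they are distinguishable. For instance, the string 'ε' is accepted from only E.

Yes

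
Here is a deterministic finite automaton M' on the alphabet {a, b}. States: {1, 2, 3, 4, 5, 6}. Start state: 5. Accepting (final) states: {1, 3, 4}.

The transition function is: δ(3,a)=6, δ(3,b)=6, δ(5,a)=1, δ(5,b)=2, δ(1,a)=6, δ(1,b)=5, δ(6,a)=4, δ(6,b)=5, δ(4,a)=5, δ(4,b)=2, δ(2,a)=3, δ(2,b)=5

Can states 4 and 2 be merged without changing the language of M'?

All states are reachable from the start state.
P0 = {1,3,4} | {2,5,6}.
The partition is now stable with 2 blocks: {1,3,4} | {2,5,6}.
4 and 2 end up in different blocks, so they are distinguishable. For instance, the string 'ε' is accepted from only 4.

No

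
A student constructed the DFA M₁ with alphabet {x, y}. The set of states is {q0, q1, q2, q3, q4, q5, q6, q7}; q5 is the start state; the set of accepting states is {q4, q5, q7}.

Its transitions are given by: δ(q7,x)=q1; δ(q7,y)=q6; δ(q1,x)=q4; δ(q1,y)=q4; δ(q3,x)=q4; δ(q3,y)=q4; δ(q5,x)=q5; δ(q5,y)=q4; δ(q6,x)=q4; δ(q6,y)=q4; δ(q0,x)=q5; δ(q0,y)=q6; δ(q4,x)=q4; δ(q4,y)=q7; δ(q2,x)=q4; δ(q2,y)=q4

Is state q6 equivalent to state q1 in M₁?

Reachable states from the start: {q1,q4,q5,q6,q7}. Unreachable: {q0,q2,q3} — drop them.
Start with accepting vs non-accepting: {q4,q5,q7} | {q1,q6}.
Split {q4,q5,q7} by δ(·,x) → {q4,q5} and {q7}.
Split {q4,q5} by δ(·,y) → {q4} and {q5}.
The partition is now stable with 4 blocks: {q4} | {q1,q6} | {q7} | {q5}.
q6 and q1 lie in the same block of the stable partition, so they are equivalent — no string distinguishes them.

Yes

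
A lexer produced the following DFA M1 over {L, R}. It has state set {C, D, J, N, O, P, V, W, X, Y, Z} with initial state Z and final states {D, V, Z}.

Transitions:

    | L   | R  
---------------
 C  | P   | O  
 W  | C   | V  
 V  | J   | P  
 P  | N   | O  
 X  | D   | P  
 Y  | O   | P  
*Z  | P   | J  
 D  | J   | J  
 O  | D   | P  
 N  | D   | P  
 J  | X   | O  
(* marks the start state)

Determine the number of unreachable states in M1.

4

BFS from Z reaches {D, J, N, O, P, X, Z}; the 4 state(s) C, V, W, Y are never visited.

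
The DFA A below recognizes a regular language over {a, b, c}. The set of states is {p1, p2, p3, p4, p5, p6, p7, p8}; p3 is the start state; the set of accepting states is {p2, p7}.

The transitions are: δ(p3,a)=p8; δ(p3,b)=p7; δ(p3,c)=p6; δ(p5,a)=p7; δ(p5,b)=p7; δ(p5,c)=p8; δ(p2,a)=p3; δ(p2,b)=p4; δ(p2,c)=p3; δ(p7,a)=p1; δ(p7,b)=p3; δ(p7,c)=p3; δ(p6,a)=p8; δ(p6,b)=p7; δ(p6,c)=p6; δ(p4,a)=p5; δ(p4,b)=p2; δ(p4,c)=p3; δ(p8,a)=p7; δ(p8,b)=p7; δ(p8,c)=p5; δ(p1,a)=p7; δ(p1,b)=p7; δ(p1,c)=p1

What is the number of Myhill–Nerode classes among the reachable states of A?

First remove the unreachable states {p2,p4}; 6 states remain.
Initial partition by acceptance: {p7} | {p1,p3,p5,p6,p8}.
On input a, block {p1,p3,p5,p6,p8} splits into {p1,p5,p8} and {p3,p6}.
No further refinement is possible. Final partition (3 blocks): {p7} | {p1,p5,p8} | {p3,p6}.

3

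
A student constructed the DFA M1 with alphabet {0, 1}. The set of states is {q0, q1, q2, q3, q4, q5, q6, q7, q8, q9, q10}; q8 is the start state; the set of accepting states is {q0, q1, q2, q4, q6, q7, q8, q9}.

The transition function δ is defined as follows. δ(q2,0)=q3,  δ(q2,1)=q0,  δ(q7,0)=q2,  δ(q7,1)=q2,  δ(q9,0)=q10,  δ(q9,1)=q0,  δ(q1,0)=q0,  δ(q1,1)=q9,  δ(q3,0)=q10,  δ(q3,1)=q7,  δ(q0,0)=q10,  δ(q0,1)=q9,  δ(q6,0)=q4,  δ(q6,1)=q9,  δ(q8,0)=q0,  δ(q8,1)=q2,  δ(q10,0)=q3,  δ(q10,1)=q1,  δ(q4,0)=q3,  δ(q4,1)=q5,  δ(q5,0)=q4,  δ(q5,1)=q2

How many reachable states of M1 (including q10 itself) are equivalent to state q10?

2

States {q4,q5,q6} cannot be reached from the start state, so discard them.
Start with accepting vs non-accepting: {q0,q1,q2,q7,q8,q9} | {q3,q10}.
Split {q0,q1,q2,q7,q8,q9} by δ(·,0) → {q0,q2,q9} and {q1,q7,q8}.
Stable partition: {q0,q2,q9} | {q3,q10} | {q1,q7,q8} — 3 equivalence classes.
State q10 belongs to the block {q3,q10}, which has 2 states.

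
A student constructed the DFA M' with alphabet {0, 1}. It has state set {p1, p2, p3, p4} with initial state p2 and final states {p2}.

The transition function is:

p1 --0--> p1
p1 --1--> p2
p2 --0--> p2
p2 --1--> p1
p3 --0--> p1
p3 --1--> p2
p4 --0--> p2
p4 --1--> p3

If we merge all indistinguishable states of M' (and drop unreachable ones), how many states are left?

States {p3,p4} cannot be reached from the start state, so discard them.
Start with accepting vs non-accepting: {p2} | {p1}.
The partition is now stable with 2 blocks: {p2} | {p1}.

2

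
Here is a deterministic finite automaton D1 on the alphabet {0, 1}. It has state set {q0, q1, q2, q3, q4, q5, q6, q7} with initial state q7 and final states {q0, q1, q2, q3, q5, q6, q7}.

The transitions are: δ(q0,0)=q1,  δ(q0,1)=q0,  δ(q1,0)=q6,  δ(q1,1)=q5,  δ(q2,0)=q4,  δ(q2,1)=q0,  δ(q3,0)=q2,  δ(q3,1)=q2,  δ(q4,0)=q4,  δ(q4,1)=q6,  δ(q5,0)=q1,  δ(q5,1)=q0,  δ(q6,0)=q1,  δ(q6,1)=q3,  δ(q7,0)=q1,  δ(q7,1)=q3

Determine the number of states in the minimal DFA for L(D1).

P0 = {q0,q1,q2,q3,q5,q6,q7} | {q4}.
Refine {q0,q1,q2,q3,q5,q6,q7} on symbol 0: members go to different blocks, giving {q0,q1,q3,q5,q6,q7} and {q2}.
Refine {q0,q1,q3,q5,q6,q7} on symbol 0: members go to different blocks, giving {q0,q1,q5,q6,q7} and {q3}.
On input 1, block {q0,q1,q5,q6,q7} splits into {q0,q1,q5} and {q6,q7}.
Refine {q0,q1,q5} on symbol 0: members go to different blocks, giving {q0,q5} and {q1}.
The partition is now stable with 6 blocks: {q0,q5} | {q4} | {q2} | {q3} | {q6,q7} | {q1}.

6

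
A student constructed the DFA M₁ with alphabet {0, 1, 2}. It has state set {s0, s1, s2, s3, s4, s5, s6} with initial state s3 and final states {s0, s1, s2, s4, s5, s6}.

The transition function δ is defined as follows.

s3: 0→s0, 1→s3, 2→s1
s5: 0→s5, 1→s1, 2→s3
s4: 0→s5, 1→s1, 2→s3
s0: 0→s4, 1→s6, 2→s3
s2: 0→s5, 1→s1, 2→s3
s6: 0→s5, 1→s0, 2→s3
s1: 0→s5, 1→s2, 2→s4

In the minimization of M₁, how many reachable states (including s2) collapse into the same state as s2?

Every state is reachable, so we keep all 7.
Start with accepting vs non-accepting: {s0,s1,s2,s4,s5,s6} | {s3}.
Split {s0,s1,s2,s4,s5,s6} by δ(·,2) → {s0,s2,s4,s5,s6} and {s1}.
Refine {s0,s2,s4,s5,s6} on symbol 1: members go to different blocks, giving {s2,s4,s5} and {s0,s6}.
The partition is now stable with 4 blocks: {s2,s4,s5} | {s3} | {s1} | {s0,s6}.
The equivalence class containing s2 is {s2,s4,s5}, of size 3.

3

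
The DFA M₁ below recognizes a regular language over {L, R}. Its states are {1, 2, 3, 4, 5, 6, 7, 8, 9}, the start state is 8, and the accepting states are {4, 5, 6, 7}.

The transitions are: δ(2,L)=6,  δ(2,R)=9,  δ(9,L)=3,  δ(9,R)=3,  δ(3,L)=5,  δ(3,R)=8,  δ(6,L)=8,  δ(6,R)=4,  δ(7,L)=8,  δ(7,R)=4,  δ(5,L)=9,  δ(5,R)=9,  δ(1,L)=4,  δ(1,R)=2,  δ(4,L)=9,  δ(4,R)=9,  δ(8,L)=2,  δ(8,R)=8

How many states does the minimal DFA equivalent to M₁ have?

First remove the unreachable states {1,7}; 7 states remain.
Start with accepting vs non-accepting: {4,5,6} | {2,3,8,9}.
Split {4,5,6} by δ(·,R) → {4,5} and {6}.
Split {2,3,8,9} by δ(·,L) → {8,9} and {2} and {3}.
On input L, block {8,9} splits into {8} and {9}.
No further refinement is possible. Final partition (6 blocks): {4,5} | {8} | {6} | {2} | {3} | {9}.

6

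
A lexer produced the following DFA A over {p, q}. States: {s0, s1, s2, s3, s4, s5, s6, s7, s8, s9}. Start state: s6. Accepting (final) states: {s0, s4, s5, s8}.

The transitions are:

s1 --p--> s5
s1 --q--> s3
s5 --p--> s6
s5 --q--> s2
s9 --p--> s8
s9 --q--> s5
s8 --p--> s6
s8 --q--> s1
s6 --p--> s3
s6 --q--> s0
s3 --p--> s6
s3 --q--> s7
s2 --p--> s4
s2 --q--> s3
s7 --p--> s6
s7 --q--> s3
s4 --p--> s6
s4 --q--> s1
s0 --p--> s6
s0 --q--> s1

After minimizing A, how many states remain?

4

States {s8,s9} cannot be reached from the start state, so discard them.
Start with accepting vs non-accepting: {s0,s4,s5} | {s1,s2,s3,s6,s7}.
On input p, block {s1,s2,s3,s6,s7} splits into {s3,s6,s7} and {s1,s2}.
Split {s3,s6,s7} by δ(·,q) → {s3,s7} and {s6}.
No further refinement is possible. Final partition (4 blocks): {s0,s4,s5} | {s3,s7} | {s1,s2} | {s6}.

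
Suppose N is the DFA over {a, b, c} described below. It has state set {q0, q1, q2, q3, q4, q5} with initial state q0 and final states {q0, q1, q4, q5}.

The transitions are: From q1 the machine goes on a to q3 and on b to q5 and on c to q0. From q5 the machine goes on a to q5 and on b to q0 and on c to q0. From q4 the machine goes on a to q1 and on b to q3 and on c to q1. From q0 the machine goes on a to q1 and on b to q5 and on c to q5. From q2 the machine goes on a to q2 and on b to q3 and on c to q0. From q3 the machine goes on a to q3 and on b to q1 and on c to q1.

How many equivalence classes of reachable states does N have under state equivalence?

States {q2,q4} cannot be reached from the start state, so discard them.
P0 = {q0,q1,q5} | {q3}.
Split {q0,q1,q5} by δ(·,a) → {q0,q5} and {q1}.
On input a, block {q0,q5} splits into {q0} and {q5}.
Stable partition: {q0} | {q3} | {q1} | {q5} — 4 equivalence classes.

4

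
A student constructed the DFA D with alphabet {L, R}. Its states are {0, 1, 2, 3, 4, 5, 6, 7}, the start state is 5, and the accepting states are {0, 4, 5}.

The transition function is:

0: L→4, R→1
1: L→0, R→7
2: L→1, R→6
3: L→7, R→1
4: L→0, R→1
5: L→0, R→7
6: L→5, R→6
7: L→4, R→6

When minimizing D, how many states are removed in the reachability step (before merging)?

2

Starting at 5 and following transitions, the reachable set is {0, 1, 4, 5, 6, 7}. That leaves 2, 3 unreachable — 2 in total.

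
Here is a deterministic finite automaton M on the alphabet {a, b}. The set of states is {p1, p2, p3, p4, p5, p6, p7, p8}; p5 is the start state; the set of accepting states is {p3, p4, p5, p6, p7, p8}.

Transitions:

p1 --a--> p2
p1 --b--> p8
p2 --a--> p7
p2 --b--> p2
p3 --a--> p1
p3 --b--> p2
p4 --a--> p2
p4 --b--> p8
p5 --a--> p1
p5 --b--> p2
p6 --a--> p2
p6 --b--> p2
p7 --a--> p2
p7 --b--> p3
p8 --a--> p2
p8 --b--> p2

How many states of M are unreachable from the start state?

2

Starting at p5 and following transitions, the reachable set is {p1, p2, p3, p5, p7, p8}. That leaves p4, p6 unreachable — 2 in total.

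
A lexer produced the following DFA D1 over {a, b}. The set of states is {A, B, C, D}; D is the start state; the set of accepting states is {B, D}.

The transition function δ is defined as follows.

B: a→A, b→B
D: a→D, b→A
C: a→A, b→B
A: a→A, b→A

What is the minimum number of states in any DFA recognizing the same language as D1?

2

Reachable states from the start: {A,D}. Unreachable: {B,C} — drop them.
Start with accepting vs non-accepting: {D} | {A}.
Stable partition: {D} | {A} — 2 equivalence classes.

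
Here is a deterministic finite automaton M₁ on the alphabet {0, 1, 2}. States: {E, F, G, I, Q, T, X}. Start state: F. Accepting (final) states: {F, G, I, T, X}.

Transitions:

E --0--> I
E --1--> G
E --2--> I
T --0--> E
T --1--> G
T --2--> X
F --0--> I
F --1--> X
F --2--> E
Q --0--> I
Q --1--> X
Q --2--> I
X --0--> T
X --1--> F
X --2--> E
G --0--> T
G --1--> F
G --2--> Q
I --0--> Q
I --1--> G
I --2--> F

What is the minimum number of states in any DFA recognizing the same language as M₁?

3

P0 = {F,G,I,T,X} | {E,Q}.
Split {F,G,I,T,X} by δ(·,0) → {F,G,X} and {I,T}.
Stable partition: {F,G,X} | {E,Q} | {I,T} — 3 equivalence classes.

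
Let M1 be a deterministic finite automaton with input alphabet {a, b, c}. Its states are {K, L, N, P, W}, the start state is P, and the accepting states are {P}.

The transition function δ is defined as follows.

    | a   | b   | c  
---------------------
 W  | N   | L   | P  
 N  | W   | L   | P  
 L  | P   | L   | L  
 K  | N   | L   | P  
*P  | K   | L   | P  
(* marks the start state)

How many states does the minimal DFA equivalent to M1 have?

3

Every state is reachable, so we keep all 5.
P0 = {P} | {K,L,N,W}.
On input a, block {K,L,N,W} splits into {K,N,W} and {L}.
The partition is now stable with 3 blocks: {P} | {K,N,W} | {L}.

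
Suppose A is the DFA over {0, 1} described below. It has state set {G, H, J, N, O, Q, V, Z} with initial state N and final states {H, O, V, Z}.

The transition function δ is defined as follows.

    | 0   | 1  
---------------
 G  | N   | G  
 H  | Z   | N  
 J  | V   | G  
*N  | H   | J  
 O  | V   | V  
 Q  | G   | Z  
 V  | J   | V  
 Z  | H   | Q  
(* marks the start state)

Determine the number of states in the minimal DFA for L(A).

7

States {O} cannot be reached from the start state, so discard them.
P0 = {H,V,Z} | {G,J,N,Q}.
Split {H,V,Z} by δ(·,0) → {H,Z} and {V}.
Refine {G,J,N,Q} on symbol 0: members go to different blocks, giving {G,Q} and {N} and {J}.
Split {H,Z} by δ(·,1) → {Z} and {H}.
Refine {G,Q} on symbol 0: members go to different blocks, giving {Q} and {G}.
Stable partition: {Z} | {Q} | {V} | {N} | {J} | {H} | {G} — 7 equivalence classes.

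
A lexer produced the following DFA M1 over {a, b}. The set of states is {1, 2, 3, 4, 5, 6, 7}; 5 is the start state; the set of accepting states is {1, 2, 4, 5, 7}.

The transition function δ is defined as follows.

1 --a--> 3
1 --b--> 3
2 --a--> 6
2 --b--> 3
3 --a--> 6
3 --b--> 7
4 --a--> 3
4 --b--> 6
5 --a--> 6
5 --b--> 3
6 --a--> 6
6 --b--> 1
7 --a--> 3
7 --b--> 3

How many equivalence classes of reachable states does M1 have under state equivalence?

First remove the unreachable states {2,4}; 5 states remain.
Initial partition by acceptance: {1,5,7} | {3,6}.
The partition is now stable with 2 blocks: {1,5,7} | {3,6}.

2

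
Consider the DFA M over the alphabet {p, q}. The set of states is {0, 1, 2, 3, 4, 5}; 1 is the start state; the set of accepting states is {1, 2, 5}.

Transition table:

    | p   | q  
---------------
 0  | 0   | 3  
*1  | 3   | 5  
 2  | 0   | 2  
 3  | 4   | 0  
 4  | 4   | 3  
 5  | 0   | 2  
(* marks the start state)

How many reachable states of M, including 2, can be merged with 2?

All states are reachable from the start state.
Initial partition by acceptance: {1,2,5} | {0,3,4}.
The partition is now stable with 2 blocks: {1,2,5} | {0,3,4}.
The equivalence class containing 2 is {1,2,5}, of size 3.

3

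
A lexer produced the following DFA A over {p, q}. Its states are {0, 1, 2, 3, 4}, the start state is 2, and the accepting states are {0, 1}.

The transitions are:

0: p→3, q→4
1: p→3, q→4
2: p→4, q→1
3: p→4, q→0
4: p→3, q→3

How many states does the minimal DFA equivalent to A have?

3

Every state is reachable, so we keep all 5.
Start with accepting vs non-accepting: {0,1} | {2,3,4}.
Refine {2,3,4} on symbol q: members go to different blocks, giving {2,3} and {4}.
The partition is now stable with 3 blocks: {0,1} | {2,3} | {4}.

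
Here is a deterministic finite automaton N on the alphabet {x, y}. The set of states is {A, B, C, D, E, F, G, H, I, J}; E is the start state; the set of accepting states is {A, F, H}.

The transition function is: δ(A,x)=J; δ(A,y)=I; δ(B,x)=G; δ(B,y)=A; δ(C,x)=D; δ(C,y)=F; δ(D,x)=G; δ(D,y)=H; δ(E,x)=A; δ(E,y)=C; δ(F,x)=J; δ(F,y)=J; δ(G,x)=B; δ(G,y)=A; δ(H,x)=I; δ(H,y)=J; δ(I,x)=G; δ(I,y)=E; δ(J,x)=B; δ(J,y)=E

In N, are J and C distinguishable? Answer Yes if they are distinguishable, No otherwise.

Yes

Every state is reachable, so we keep all 10.
Initial partition by acceptance: {A,F,H} | {B,C,D,E,G,I,J}.
Refine {B,C,D,E,G,I,J} on symbol x: members go to different blocks, giving {B,C,D,G,I,J} and {E}.
On input y, block {B,C,D,G,I,J} splits into {B,C,D,G} and {I,J}.
Stable partition: {A,F,H} | {B,C,D,G} | {E} | {I,J} — 4 equivalence classes.
J and C end up in different blocks, so they are distinguishable. For instance, the string 'y' is accepted from only C.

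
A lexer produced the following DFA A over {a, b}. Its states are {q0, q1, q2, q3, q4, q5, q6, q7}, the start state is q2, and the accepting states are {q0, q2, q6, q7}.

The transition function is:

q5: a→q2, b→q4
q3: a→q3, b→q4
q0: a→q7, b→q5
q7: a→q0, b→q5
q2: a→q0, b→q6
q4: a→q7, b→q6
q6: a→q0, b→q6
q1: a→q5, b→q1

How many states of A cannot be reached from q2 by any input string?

2

No path from q2 leads to q1, q3; the other 6 states are all reachable.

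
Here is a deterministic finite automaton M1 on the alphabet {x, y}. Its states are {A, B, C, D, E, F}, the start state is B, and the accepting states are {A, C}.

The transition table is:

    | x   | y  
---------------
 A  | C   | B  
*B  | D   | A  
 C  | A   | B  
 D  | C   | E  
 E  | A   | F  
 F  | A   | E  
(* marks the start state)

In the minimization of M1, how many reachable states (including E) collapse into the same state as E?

3

All states are reachable from the start state.
P0 = {A,C} | {B,D,E,F}.
Refine {B,D,E,F} on symbol x: members go to different blocks, giving {D,E,F} and {B}.
No further refinement is possible. Final partition (3 blocks): {A,C} | {D,E,F} | {B}.
State E belongs to the block {D,E,F}, which has 3 states.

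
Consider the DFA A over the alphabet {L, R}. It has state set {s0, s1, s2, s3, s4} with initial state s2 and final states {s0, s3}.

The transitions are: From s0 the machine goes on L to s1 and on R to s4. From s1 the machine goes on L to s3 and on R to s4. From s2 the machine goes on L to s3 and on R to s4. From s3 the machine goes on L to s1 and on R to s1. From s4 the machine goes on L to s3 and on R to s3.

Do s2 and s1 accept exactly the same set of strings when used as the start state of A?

States {s0} cannot be reached from the start state, so discard them.
P0 = {s3} | {s1,s2,s4}.
Refine {s1,s2,s4} on symbol R: members go to different blocks, giving {s1,s2} and {s4}.
No further refinement is possible. Final partition (3 blocks): {s3} | {s1,s2} | {s4}.
s2 and s1 lie in the same block of the stable partition, so they are equivalent — no string distinguishes them.

Yes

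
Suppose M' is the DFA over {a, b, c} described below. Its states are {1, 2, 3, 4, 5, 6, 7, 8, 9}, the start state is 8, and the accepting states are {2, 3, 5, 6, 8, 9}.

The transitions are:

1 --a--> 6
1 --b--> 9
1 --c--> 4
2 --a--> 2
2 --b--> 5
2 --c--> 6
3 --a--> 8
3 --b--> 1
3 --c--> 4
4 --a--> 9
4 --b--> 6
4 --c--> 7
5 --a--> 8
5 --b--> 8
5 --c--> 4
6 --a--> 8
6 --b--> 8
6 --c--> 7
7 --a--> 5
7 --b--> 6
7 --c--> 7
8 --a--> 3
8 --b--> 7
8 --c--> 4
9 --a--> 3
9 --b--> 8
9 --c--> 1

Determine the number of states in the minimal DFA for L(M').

First remove the unreachable states {2}; 8 states remain.
P0 = {3,5,6,8,9} | {1,4,7}.
On input b, block {3,5,6,8,9} splits into {5,6,9} and {3,8}.
The partition is now stable with 3 blocks: {5,6,9} | {1,4,7} | {3,8}.

3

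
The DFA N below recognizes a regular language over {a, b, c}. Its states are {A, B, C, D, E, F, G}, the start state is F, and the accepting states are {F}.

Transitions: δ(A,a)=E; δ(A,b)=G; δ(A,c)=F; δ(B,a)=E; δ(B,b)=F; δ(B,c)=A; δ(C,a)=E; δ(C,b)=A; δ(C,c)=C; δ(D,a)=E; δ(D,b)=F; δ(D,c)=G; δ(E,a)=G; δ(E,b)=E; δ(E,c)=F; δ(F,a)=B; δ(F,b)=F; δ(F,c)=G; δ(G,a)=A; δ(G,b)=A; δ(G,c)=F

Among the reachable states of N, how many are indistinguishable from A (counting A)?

3

First remove the unreachable states {C,D}; 5 states remain.
P0 = {F} | {A,B,E,G}.
Split {A,B,E,G} by δ(·,b) → {A,E,G} and {B}.
The partition is now stable with 3 blocks: {F} | {A,E,G} | {B}.
The equivalence class containing A is {A,E,G}, of size 3.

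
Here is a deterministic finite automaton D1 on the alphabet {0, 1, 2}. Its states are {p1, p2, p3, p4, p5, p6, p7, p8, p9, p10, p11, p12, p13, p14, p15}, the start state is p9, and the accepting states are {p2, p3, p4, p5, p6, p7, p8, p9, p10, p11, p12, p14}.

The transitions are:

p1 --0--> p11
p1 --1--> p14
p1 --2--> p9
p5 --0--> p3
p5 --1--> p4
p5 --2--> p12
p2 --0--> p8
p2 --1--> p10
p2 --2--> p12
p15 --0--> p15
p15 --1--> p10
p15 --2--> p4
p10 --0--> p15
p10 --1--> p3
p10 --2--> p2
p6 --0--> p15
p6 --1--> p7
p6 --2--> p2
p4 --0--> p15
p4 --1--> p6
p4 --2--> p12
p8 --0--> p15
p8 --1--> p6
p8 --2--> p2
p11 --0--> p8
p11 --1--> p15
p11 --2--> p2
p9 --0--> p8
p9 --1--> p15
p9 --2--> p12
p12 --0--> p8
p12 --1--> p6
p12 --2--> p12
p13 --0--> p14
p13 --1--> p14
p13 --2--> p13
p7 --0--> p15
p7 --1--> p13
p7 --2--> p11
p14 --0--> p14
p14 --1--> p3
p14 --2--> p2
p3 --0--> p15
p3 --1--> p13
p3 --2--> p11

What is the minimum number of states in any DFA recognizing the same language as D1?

8

First remove the unreachable states {p1,p5}; 13 states remain.
Start with accepting vs non-accepting: {p2,p3,p4,p6,p7,p8,p9,p10,p11,p12,p14} | {p13,p15}.
Refine {p2,p3,p4,p6,p7,p8,p9,p10,p11,p12,p14} on symbol 0: members go to different blocks, giving {p3,p4,p6,p7,p8,p10} and {p2,p9,p11,p12,p14}.
Refine {p3,p4,p6,p7,p8,p10} on symbol 1: members go to different blocks, giving {p4,p6,p8,p10} and {p3,p7}.
Split {p4,p6,p8,p10} by δ(·,1) → {p4,p8} and {p6,p10}.
On input 0, block {p13,p15} splits into {p13} and {p15}.
Refine {p2,p9,p11,p12,p14} on symbol 0: members go to different blocks, giving {p2,p9,p11,p12} and {p14}.
Refine {p2,p9,p11,p12} on symbol 1: members go to different blocks, giving {p2,p12} and {p9,p11}.
The partition is now stable with 8 blocks: {p4,p8} | {p13} | {p2,p12} | {p3,p7} | {p6,p10} | {p15} | {p14} | {p9,p11}.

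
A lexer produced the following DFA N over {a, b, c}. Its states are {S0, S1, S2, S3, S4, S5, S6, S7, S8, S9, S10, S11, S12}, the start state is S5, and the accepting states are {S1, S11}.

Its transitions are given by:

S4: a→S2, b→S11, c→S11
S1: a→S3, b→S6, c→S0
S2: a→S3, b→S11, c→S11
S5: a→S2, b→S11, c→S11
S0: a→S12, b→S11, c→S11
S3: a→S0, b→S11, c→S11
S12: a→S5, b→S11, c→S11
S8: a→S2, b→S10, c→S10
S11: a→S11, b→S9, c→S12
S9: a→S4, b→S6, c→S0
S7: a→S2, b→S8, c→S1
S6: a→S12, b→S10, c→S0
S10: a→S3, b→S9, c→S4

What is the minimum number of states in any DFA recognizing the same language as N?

3

Reachable states from the start: {S0,S2,S3,S4,S5,S6,S9,S10,S11,S12}. Unreachable: {S1,S7,S8} — drop them.
Start with accepting vs non-accepting: {S11} | {S0,S2,S3,S4,S5,S6,S9,S10,S12}.
Refine {S0,S2,S3,S4,S5,S6,S9,S10,S12} on symbol b: members go to different blocks, giving {S0,S2,S3,S4,S5,S12} and {S6,S9,S10}.
Stable partition: {S11} | {S0,S2,S3,S4,S5,S12} | {S6,S9,S10} — 3 equivalence classes.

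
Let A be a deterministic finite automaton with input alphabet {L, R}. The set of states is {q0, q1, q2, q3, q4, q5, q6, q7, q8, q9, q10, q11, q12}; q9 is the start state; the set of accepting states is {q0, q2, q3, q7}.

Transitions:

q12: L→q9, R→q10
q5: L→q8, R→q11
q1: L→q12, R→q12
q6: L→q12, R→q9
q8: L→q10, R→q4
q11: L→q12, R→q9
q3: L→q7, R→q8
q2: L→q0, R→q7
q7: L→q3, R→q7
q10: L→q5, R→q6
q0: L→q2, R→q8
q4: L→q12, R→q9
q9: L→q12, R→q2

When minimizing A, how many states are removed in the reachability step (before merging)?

Starting at q9 and following transitions, the reachable set is {q0, q2, q3, q4, q5, q6, q7, q8, q9, q10, q11, q12}. That leaves q1 unreachable — 1 in total.

1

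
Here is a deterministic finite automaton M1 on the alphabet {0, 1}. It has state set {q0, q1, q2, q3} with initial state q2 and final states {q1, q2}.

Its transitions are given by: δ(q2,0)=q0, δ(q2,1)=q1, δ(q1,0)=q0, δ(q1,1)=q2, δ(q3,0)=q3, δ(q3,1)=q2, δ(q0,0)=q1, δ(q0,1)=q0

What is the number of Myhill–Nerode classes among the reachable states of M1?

States {q3} cannot be reached from the start state, so discard them.
P0 = {q1,q2} | {q0}.
Stable partition: {q1,q2} | {q0} — 2 equivalence classes.

2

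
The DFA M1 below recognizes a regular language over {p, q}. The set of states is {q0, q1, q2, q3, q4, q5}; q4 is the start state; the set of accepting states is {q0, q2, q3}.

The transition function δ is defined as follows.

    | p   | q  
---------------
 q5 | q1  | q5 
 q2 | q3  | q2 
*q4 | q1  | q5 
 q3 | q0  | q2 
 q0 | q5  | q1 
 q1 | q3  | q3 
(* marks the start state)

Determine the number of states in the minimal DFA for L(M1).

5

Every state is reachable, so we keep all 6.
Start with accepting vs non-accepting: {q0,q2,q3} | {q1,q4,q5}.
Refine {q0,q2,q3} on symbol p: members go to different blocks, giving {q2,q3} and {q0}.
On input p, block {q2,q3} splits into {q2} and {q3}.
Split {q1,q4,q5} by δ(·,p) → {q4,q5} and {q1}.
Stable partition: {q2} | {q4,q5} | {q0} | {q3} | {q1} — 5 equivalence classes.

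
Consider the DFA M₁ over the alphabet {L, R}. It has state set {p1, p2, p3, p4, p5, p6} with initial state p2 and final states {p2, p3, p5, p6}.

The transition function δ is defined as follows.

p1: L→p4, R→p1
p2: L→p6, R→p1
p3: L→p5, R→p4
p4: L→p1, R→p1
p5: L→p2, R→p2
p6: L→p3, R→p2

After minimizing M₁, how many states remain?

All states are reachable from the start state.
Initial partition by acceptance: {p2,p3,p5,p6} | {p1,p4}.
Refine {p2,p3,p5,p6} on symbol R: members go to different blocks, giving {p2,p3} and {p5,p6}.
The partition is now stable with 3 blocks: {p2,p3} | {p1,p4} | {p5,p6}.

3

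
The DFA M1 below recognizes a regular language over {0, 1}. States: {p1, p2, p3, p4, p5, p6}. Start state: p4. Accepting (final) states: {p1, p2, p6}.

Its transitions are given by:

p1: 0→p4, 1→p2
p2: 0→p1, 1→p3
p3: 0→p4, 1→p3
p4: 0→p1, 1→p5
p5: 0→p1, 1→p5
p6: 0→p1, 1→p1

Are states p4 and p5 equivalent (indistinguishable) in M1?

Yes

Reachable states from the start: {p1,p2,p3,p4,p5}. Unreachable: {p6} — drop them.
P0 = {p1,p2} | {p3,p4,p5}.
On input 0, block {p1,p2} splits into {p1} and {p2}.
Split {p3,p4,p5} by δ(·,0) → {p4,p5} and {p3}.
The partition is now stable with 4 blocks: {p1} | {p4,p5} | {p2} | {p3}.
p4 and p5 lie in the same block of the stable partition, so they are equivalent — no string distinguishes them.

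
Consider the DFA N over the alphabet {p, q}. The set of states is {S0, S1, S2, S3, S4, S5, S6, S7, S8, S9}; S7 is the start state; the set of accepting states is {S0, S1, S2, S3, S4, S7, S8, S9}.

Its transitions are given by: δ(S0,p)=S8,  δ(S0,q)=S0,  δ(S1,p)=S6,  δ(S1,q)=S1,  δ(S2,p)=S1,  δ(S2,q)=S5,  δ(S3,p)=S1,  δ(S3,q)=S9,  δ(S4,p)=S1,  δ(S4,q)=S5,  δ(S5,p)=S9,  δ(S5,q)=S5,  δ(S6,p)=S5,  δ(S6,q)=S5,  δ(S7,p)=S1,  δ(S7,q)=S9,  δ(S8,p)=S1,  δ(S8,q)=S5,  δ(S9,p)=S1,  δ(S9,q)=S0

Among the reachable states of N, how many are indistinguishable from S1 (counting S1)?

States {S2,S3,S4} cannot be reached from the start state, so discard them.
Start with accepting vs non-accepting: {S0,S1,S7,S8,S9} | {S5,S6}.
On input p, block {S0,S1,S7,S8,S9} splits into {S0,S7,S8,S9} and {S1}.
Refine {S0,S7,S8,S9} on symbol p: members go to different blocks, giving {S7,S8,S9} and {S0}.
Refine {S7,S8,S9} on symbol q: members go to different blocks, giving {S7} and {S8} and {S9}.
Refine {S5,S6} on symbol p: members go to different blocks, giving {S5} and {S6}.
No further refinement is possible. Final partition (7 blocks): {S7} | {S5} | {S1} | {S0} | {S8} | {S9} | {S6}.
The equivalence class containing S1 is {S1}, of size 1.

1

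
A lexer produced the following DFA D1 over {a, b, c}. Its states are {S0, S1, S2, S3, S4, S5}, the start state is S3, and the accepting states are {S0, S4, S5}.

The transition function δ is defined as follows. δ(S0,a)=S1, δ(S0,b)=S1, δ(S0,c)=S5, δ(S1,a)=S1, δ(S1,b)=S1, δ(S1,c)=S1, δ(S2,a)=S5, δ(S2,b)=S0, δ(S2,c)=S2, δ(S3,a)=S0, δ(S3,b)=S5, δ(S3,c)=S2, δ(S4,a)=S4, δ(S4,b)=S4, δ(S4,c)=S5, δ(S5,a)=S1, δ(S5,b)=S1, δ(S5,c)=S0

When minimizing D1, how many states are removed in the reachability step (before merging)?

1

Starting at S3 and following transitions, the reachable set is {S0, S1, S2, S3, S5}. That leaves S4 unreachable — 1 in total.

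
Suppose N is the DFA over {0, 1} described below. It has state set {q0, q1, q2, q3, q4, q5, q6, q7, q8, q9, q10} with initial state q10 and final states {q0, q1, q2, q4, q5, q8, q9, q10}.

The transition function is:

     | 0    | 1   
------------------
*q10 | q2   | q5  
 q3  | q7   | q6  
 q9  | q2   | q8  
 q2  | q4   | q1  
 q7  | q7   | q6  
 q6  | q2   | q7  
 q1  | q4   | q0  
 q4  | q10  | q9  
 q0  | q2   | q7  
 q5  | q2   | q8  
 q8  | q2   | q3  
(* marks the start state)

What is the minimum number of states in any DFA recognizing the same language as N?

Start with accepting vs non-accepting: {q0,q1,q2,q4,q5,q8,q9,q10} | {q3,q6,q7}.
On input 1, block {q0,q1,q2,q4,q5,q8,q9,q10} splits into {q1,q2,q4,q5,q9,q10} and {q0,q8}.
On input 1, block {q1,q2,q4,q5,q9,q10} splits into {q1,q5,q9} and {q2,q4,q10}.
Refine {q3,q6,q7} on symbol 0: members go to different blocks, giving {q3,q7} and {q6}.
No further refinement is possible. Final partition (5 blocks): {q1,q5,q9} | {q3,q7} | {q0,q8} | {q2,q4,q10} | {q6}.

5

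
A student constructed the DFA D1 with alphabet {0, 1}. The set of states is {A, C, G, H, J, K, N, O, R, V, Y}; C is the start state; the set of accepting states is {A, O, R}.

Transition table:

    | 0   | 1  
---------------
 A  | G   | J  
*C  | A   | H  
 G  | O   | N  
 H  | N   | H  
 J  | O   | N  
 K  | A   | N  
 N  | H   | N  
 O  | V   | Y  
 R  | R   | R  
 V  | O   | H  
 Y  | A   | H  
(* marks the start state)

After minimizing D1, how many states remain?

Reachable states from the start: {A,C,G,H,J,N,O,V,Y}. Unreachable: {K,R} — drop them.
P0 = {A,O} | {C,G,H,J,N,V,Y}.
Refine {C,G,H,J,N,V,Y} on symbol 0: members go to different blocks, giving {C,G,J,V,Y} and {H,N}.
The partition is now stable with 3 blocks: {A,O} | {C,G,J,V,Y} | {H,N}.

3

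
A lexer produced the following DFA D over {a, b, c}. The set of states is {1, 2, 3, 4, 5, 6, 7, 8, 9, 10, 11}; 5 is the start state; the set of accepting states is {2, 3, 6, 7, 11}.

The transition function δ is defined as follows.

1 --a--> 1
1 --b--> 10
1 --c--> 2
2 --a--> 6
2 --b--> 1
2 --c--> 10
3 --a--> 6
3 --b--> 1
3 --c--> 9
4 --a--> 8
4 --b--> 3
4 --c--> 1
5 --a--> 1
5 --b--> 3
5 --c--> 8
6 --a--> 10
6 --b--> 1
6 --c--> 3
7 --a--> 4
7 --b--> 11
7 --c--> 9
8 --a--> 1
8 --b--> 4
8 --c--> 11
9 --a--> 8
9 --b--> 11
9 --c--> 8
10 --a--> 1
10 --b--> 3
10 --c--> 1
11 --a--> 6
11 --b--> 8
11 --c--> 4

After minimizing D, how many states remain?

4

States {7} cannot be reached from the start state, so discard them.
Start with accepting vs non-accepting: {2,3,6,11} | {1,4,5,8,9,10}.
Refine {2,3,6,11} on symbol a: members go to different blocks, giving {2,3,11} and {6}.
On input b, block {1,4,5,8,9,10} splits into {4,5,9,10} and {1,8}.
No further refinement is possible. Final partition (4 blocks): {2,3,11} | {4,5,9,10} | {6} | {1,8}.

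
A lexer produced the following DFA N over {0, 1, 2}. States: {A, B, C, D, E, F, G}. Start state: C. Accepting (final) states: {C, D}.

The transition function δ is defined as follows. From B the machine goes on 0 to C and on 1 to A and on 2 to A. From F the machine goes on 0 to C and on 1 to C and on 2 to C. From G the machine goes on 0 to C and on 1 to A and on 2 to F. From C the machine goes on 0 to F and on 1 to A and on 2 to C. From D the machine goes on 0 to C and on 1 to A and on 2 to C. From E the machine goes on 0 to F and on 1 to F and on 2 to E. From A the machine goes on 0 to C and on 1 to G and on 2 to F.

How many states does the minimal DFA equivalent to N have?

3

First remove the unreachable states {B,D,E}; 4 states remain.
Initial partition by acceptance: {C} | {A,F,G}.
Refine {A,F,G} on symbol 1: members go to different blocks, giving {A,G} and {F}.
The partition is now stable with 3 blocks: {C} | {A,G} | {F}.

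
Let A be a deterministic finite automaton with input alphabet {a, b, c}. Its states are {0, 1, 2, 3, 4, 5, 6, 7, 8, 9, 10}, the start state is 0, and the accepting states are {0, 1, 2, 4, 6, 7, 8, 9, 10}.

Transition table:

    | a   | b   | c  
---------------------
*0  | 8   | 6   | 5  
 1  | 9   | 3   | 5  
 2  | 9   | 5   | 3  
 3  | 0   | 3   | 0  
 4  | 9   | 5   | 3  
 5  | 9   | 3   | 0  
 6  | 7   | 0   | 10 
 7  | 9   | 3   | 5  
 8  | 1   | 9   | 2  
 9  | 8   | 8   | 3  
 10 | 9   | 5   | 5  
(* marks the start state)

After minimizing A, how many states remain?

4

Reachable states from the start: {0,1,2,3,5,6,7,8,9,10}. Unreachable: {4} — drop them.
P0 = {0,1,2,6,7,8,9,10} | {3,5}.
On input b, block {0,1,2,6,7,8,9,10} splits into {0,6,8,9} and {1,2,7,10}.
Split {0,6,8,9} by δ(·,a) → {0,9} and {6,8}.
The partition is now stable with 4 blocks: {0,9} | {3,5} | {1,2,7,10} | {6,8}.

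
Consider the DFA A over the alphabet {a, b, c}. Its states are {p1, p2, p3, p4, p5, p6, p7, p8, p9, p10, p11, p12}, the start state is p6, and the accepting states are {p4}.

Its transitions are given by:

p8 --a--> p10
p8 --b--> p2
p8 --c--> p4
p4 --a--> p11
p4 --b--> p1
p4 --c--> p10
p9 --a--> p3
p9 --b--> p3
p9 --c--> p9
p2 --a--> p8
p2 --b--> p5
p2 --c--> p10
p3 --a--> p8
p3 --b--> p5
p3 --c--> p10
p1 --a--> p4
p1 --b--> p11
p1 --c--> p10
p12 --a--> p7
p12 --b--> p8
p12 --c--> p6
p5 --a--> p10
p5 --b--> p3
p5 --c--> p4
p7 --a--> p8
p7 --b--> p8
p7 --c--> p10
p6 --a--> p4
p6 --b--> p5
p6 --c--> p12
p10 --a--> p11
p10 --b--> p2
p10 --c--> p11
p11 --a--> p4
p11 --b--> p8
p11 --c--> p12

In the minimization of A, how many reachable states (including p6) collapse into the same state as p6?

2

States {p9} cannot be reached from the start state, so discard them.
Start with accepting vs non-accepting: {p4} | {p1,p2,p3,p5,p6,p7,p8,p10,p11,p12}.
On input a, block {p1,p2,p3,p5,p6,p7,p8,p10,p11,p12} splits into {p2,p3,p5,p7,p8,p10,p12} and {p1,p6,p11}.
Refine {p2,p3,p5,p7,p8,p10,p12} on symbol a: members go to different blocks, giving {p2,p3,p5,p7,p8,p12} and {p10}.
Refine {p2,p3,p5,p7,p8,p12} on symbol a: members go to different blocks, giving {p2,p3,p7,p12} and {p5,p8}.
On input a, block {p2,p3,p7,p12} splits into {p2,p3,p7} and {p12}.
Split {p1,p6,p11} by δ(·,b) → {p6,p11} and {p1}.
The partition is now stable with 7 blocks: {p4} | {p2,p3,p7} | {p6,p11} | {p10} | {p5,p8} | {p12} | {p1}.
The equivalence class containing p6 is {p6,p11}, of size 2.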